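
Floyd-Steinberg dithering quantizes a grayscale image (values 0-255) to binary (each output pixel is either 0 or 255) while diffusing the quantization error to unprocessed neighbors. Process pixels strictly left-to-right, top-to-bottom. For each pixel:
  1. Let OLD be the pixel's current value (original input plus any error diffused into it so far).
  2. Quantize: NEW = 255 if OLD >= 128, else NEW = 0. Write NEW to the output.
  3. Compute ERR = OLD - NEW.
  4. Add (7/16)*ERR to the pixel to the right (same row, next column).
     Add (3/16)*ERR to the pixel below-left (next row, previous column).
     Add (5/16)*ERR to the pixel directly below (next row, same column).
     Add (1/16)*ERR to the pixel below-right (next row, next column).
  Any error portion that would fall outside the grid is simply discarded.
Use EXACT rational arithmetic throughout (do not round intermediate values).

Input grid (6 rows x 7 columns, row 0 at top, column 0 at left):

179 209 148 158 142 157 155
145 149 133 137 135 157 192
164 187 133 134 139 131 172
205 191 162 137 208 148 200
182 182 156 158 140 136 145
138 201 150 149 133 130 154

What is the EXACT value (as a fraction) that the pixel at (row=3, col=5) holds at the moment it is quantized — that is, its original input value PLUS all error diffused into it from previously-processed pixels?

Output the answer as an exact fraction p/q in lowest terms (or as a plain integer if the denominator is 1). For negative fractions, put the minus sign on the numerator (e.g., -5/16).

Answer: 123520720635935/1099511627776

Derivation:
(0,0): OLD=179 → NEW=255, ERR=-76
(0,1): OLD=703/4 → NEW=255, ERR=-317/4
(0,2): OLD=7253/64 → NEW=0, ERR=7253/64
(0,3): OLD=212563/1024 → NEW=255, ERR=-48557/1024
(0,4): OLD=1986629/16384 → NEW=0, ERR=1986629/16384
(0,5): OLD=55063011/262144 → NEW=255, ERR=-11783709/262144
(0,6): OLD=567631157/4194304 → NEW=255, ERR=-501916363/4194304
(1,0): OLD=6809/64 → NEW=0, ERR=6809/64
(1,1): OLD=95887/512 → NEW=255, ERR=-34673/512
(1,2): OLD=2047067/16384 → NEW=0, ERR=2047067/16384
(1,3): OLD=13543823/65536 → NEW=255, ERR=-3167857/65536
(1,4): OLD=588679645/4194304 → NEW=255, ERR=-480867875/4194304
(1,5): OLD=2615073869/33554432 → NEW=0, ERR=2615073869/33554432
(1,6): OLD=99799762915/536870912 → NEW=255, ERR=-37102319645/536870912
(2,0): OLD=1511829/8192 → NEW=255, ERR=-577131/8192
(2,1): OLD=43277719/262144 → NEW=255, ERR=-23569001/262144
(2,2): OLD=500857925/4194304 → NEW=0, ERR=500857925/4194304
(2,3): OLD=5283162269/33554432 → NEW=255, ERR=-3273217891/33554432
(2,4): OLD=19350547677/268435456 → NEW=0, ERR=19350547677/268435456
(2,5): OLD=1432536961615/8589934592 → NEW=255, ERR=-757896359345/8589934592
(2,6): OLD=16035498820633/137438953472 → NEW=0, ERR=16035498820633/137438953472
(3,0): OLD=696784357/4194304 → NEW=255, ERR=-372763163/4194304
(3,1): OLD=4765006753/33554432 → NEW=255, ERR=-3791373407/33554432
(3,2): OLD=33815652547/268435456 → NEW=0, ERR=33815652547/268435456
(3,3): OLD=196074480493/1073741824 → NEW=255, ERR=-77729684627/1073741824
(3,4): OLD=24218894753253/137438953472 → NEW=255, ERR=-10828038382107/137438953472
(3,5): OLD=123520720635935/1099511627776 → NEW=0, ERR=123520720635935/1099511627776
Target (3,5): original=148, with diffused error = 123520720635935/1099511627776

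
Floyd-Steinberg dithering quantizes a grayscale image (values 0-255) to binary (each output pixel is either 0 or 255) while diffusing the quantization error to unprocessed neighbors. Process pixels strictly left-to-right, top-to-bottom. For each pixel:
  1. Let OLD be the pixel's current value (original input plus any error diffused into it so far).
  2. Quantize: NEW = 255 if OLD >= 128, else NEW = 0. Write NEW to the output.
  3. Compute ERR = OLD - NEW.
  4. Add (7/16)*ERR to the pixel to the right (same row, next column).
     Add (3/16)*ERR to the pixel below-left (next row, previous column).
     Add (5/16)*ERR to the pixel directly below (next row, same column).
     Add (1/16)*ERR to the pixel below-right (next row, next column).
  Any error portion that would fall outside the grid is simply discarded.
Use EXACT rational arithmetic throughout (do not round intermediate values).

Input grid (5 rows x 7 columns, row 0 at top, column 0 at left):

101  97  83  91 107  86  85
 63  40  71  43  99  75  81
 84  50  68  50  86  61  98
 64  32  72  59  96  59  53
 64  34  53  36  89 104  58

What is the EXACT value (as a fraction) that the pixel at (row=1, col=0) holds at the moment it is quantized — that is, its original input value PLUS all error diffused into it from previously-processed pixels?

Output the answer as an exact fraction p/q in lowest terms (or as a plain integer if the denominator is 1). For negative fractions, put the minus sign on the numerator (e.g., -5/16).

(0,0): OLD=101 → NEW=0, ERR=101
(0,1): OLD=2259/16 → NEW=255, ERR=-1821/16
(0,2): OLD=8501/256 → NEW=0, ERR=8501/256
(0,3): OLD=432243/4096 → NEW=0, ERR=432243/4096
(0,4): OLD=10038053/65536 → NEW=255, ERR=-6673627/65536
(0,5): OLD=43462147/1048576 → NEW=0, ERR=43462147/1048576
(0,6): OLD=1730298389/16777216 → NEW=0, ERR=1730298389/16777216
(1,0): OLD=18745/256 → NEW=0, ERR=18745/256
Target (1,0): original=63, with diffused error = 18745/256

Answer: 18745/256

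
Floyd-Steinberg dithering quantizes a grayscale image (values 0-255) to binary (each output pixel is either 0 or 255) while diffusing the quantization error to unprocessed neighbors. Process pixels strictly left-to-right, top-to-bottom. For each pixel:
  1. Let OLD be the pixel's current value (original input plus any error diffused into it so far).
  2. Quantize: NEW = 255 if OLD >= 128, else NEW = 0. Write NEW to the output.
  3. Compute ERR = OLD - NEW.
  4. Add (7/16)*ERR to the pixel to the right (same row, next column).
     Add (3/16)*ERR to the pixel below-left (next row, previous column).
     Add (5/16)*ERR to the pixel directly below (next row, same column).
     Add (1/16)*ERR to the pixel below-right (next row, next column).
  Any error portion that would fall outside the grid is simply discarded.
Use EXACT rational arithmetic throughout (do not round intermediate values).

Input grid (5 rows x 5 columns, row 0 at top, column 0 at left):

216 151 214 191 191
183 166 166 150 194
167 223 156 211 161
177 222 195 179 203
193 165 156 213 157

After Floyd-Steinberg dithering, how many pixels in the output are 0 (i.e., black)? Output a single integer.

Answer: 6

Derivation:
(0,0): OLD=216 → NEW=255, ERR=-39
(0,1): OLD=2143/16 → NEW=255, ERR=-1937/16
(0,2): OLD=41225/256 → NEW=255, ERR=-24055/256
(0,3): OLD=613951/4096 → NEW=255, ERR=-430529/4096
(0,4): OLD=9503673/65536 → NEW=255, ERR=-7208007/65536
(1,0): OLD=37917/256 → NEW=255, ERR=-27363/256
(1,1): OLD=125643/2048 → NEW=0, ERR=125643/2048
(1,2): OLD=8926119/65536 → NEW=255, ERR=-7785561/65536
(1,3): OLD=10140763/262144 → NEW=0, ERR=10140763/262144
(1,4): OLD=712966321/4194304 → NEW=255, ERR=-356581199/4194304
(2,0): OLD=4754665/32768 → NEW=255, ERR=-3601175/32768
(2,1): OLD=173157267/1048576 → NEW=255, ERR=-94229613/1048576
(2,2): OLD=1520811897/16777216 → NEW=0, ERR=1520811897/16777216
(2,3): OLD=64258530651/268435456 → NEW=255, ERR=-4192510629/268435456
(2,4): OLD=558420317885/4294967296 → NEW=255, ERR=-536796342595/4294967296
(3,0): OLD=2110690393/16777216 → NEW=0, ERR=2110690393/16777216
(3,1): OLD=34773884517/134217728 → NEW=255, ERR=548363877/134217728
(3,2): OLD=930160355943/4294967296 → NEW=255, ERR=-165056304537/4294967296
(3,3): OLD=1198616271439/8589934592 → NEW=255, ERR=-991817049521/8589934592
(3,4): OLD=15455264442091/137438953472 → NEW=0, ERR=15455264442091/137438953472
(4,0): OLD=500537051415/2147483648 → NEW=255, ERR=-47071278825/2147483648
(4,1): OLD=10812621805207/68719476736 → NEW=255, ERR=-6710844762473/68719476736
(4,2): OLD=87820549349305/1099511627776 → NEW=0, ERR=87820549349305/1099511627776
(4,3): OLD=4055788493861015/17592186044416 → NEW=255, ERR=-430218947465065/17592186044416
(4,4): OLD=49040166636836769/281474976710656 → NEW=255, ERR=-22735952424380511/281474976710656
Output grid:
  Row 0: #####  (0 black, running=0)
  Row 1: #.#.#  (2 black, running=2)
  Row 2: ##.##  (1 black, running=3)
  Row 3: .###.  (2 black, running=5)
  Row 4: ##.##  (1 black, running=6)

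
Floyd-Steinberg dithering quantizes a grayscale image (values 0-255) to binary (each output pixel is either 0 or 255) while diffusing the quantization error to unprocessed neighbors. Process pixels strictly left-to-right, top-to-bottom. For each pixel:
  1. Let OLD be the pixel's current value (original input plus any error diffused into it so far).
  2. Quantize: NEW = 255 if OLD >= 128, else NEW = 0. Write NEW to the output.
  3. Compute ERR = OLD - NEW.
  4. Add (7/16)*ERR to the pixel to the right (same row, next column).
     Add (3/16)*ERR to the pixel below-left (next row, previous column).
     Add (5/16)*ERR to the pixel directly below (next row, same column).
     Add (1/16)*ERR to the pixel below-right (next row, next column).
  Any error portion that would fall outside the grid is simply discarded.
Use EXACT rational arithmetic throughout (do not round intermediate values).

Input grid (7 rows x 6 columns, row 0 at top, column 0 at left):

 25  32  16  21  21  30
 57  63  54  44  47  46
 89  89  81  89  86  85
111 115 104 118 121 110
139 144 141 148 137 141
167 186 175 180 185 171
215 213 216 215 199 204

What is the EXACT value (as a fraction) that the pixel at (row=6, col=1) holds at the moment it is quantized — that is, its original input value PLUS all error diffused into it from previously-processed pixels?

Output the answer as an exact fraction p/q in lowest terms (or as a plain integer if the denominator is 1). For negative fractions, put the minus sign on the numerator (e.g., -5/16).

(0,0): OLD=25 → NEW=0, ERR=25
(0,1): OLD=687/16 → NEW=0, ERR=687/16
(0,2): OLD=8905/256 → NEW=0, ERR=8905/256
(0,3): OLD=148351/4096 → NEW=0, ERR=148351/4096
(0,4): OLD=2414713/65536 → NEW=0, ERR=2414713/65536
(0,5): OLD=48360271/1048576 → NEW=0, ERR=48360271/1048576
(1,0): OLD=18653/256 → NEW=0, ERR=18653/256
(1,1): OLD=238347/2048 → NEW=0, ERR=238347/2048
(1,2): OLD=8209127/65536 → NEW=0, ERR=8209127/65536
(1,3): OLD=31248283/262144 → NEW=0, ERR=31248283/262144
(1,4): OLD=2039716785/16777216 → NEW=0, ERR=2039716785/16777216
(1,5): OLD=31113036679/268435456 → NEW=0, ERR=31113036679/268435456
(2,0): OLD=4377513/32768 → NEW=255, ERR=-3978327/32768
(2,1): OLD=105164755/1048576 → NEW=0, ERR=105164755/1048576
(2,2): OLD=3248851001/16777216 → NEW=255, ERR=-1029339079/16777216
(2,3): OLD=17452759729/134217728 → NEW=255, ERR=-16772760911/134217728
(2,4): OLD=423063229331/4294967296 → NEW=0, ERR=423063229331/4294967296
(2,5): OLD=11813808559157/68719476736 → NEW=255, ERR=-5709658008523/68719476736
(3,0): OLD=1541232921/16777216 → NEW=0, ERR=1541232921/16777216
(3,1): OLD=22473483813/134217728 → NEW=255, ERR=-11752036827/134217728
(3,2): OLD=31521642175/1073741824 → NEW=0, ERR=31521642175/1073741824
(3,3): OLD=7313541373757/68719476736 → NEW=0, ERR=7313541373757/68719476736
(3,4): OLD=96182063655837/549755813888 → NEW=255, ERR=-44005668885603/549755813888
(3,5): OLD=485296323257107/8796093022208 → NEW=0, ERR=485296323257107/8796093022208
(4,0): OLD=324893433431/2147483648 → NEW=255, ERR=-222714896809/2147483648
(4,1): OLD=2835042768107/34359738368 → NEW=0, ERR=2835042768107/34359738368
(4,2): OLD=220732245031761/1099511627776 → NEW=255, ERR=-59643220051119/1099511627776
(4,3): OLD=2539468452389877/17592186044416 → NEW=255, ERR=-1946538988936203/17592186044416
(4,4): OLD=22679436396334405/281474976710656 → NEW=0, ERR=22679436396334405/281474976710656
(4,5): OLD=848880111485289155/4503599627370496 → NEW=255, ERR=-299537793494187325/4503599627370496
(5,0): OLD=82497157478897/549755813888 → NEW=255, ERR=-57690575062543/549755813888
(5,1): OLD=2625125708963329/17592186044416 → NEW=255, ERR=-1860881732362751/17592186044416
(5,2): OLD=13536208062099099/140737488355328 → NEW=0, ERR=13536208062099099/140737488355328
(5,3): OLD=897201371537097177/4503599627370496 → NEW=255, ERR=-251216533442379303/4503599627370496
(5,4): OLD=1498695839122066937/9007199254740992 → NEW=255, ERR=-798139970836886023/9007199254740992
(5,5): OLD=16787081394853979661/144115188075855872 → NEW=0, ERR=16787081394853979661/144115188075855872
(6,0): OLD=45703982785695907/281474976710656 → NEW=255, ERR=-26072136275521373/281474976710656
(6,1): OLD=679570902052818535/4503599627370496 → NEW=255, ERR=-468847002926657945/4503599627370496
Target (6,1): original=213, with diffused error = 679570902052818535/4503599627370496

Answer: 679570902052818535/4503599627370496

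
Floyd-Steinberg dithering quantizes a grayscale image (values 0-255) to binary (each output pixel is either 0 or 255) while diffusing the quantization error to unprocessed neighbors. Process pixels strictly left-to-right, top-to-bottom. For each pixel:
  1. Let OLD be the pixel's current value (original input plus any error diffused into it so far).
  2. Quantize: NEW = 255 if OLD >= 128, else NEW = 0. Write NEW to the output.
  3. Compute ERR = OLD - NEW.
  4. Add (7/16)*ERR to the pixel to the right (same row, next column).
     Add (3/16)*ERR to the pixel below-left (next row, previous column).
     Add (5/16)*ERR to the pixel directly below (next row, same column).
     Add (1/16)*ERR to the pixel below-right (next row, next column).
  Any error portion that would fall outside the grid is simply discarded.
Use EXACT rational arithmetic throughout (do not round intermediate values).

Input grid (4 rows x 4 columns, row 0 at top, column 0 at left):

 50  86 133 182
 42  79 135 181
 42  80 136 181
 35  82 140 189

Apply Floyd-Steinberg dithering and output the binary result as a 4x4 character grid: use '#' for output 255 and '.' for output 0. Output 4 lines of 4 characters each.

(0,0): OLD=50 → NEW=0, ERR=50
(0,1): OLD=863/8 → NEW=0, ERR=863/8
(0,2): OLD=23065/128 → NEW=255, ERR=-9575/128
(0,3): OLD=305711/2048 → NEW=255, ERR=-216529/2048
(1,0): OLD=9965/128 → NEW=0, ERR=9965/128
(1,1): OLD=139131/1024 → NEW=255, ERR=-121989/1024
(1,2): OLD=1521175/32768 → NEW=0, ERR=1521175/32768
(1,3): OLD=85770833/524288 → NEW=255, ERR=-47922607/524288
(2,0): OLD=720761/16384 → NEW=0, ERR=720761/16384
(2,1): OLD=39630019/524288 → NEW=0, ERR=39630019/524288
(2,2): OLD=166716079/1048576 → NEW=255, ERR=-100670801/1048576
(2,3): OLD=1901432019/16777216 → NEW=0, ERR=1901432019/16777216
(3,0): OLD=527813097/8388608 → NEW=0, ERR=527813097/8388608
(3,1): OLD=15823877303/134217728 → NEW=0, ERR=15823877303/134217728
(3,2): OLD=402765192521/2147483648 → NEW=255, ERR=-144843137719/2147483648
(3,3): OLD=6490831279231/34359738368 → NEW=255, ERR=-2270902004609/34359738368
Row 0: ..##
Row 1: .#.#
Row 2: ..#.
Row 3: ..##

Answer: ..##
.#.#
..#.
..##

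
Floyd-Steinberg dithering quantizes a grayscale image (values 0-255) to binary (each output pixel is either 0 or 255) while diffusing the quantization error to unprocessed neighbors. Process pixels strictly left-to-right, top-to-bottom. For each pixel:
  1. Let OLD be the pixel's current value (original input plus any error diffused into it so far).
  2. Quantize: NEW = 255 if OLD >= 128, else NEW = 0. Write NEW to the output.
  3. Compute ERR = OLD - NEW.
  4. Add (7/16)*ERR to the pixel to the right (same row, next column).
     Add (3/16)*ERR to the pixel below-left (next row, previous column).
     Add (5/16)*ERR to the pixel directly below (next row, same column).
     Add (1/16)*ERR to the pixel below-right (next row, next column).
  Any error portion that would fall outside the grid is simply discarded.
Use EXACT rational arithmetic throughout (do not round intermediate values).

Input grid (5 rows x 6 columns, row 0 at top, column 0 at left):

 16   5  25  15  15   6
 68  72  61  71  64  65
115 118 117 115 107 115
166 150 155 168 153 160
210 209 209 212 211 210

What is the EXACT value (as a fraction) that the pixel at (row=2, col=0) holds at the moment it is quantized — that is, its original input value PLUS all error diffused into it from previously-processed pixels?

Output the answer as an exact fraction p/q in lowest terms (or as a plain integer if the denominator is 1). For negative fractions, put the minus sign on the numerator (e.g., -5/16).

(0,0): OLD=16 → NEW=0, ERR=16
(0,1): OLD=12 → NEW=0, ERR=12
(0,2): OLD=121/4 → NEW=0, ERR=121/4
(0,3): OLD=1807/64 → NEW=0, ERR=1807/64
(0,4): OLD=28009/1024 → NEW=0, ERR=28009/1024
(0,5): OLD=294367/16384 → NEW=0, ERR=294367/16384
(1,0): OLD=301/4 → NEW=0, ERR=301/4
(1,1): OLD=3691/32 → NEW=0, ERR=3691/32
(1,2): OLD=130007/1024 → NEW=0, ERR=130007/1024
(1,3): OLD=583219/4096 → NEW=255, ERR=-461261/4096
(1,4): OLD=7448321/262144 → NEW=0, ERR=7448321/262144
(1,5): OLD=355487671/4194304 → NEW=0, ERR=355487671/4194304
(2,0): OLD=81993/512 → NEW=255, ERR=-48567/512
Target (2,0): original=115, with diffused error = 81993/512

Answer: 81993/512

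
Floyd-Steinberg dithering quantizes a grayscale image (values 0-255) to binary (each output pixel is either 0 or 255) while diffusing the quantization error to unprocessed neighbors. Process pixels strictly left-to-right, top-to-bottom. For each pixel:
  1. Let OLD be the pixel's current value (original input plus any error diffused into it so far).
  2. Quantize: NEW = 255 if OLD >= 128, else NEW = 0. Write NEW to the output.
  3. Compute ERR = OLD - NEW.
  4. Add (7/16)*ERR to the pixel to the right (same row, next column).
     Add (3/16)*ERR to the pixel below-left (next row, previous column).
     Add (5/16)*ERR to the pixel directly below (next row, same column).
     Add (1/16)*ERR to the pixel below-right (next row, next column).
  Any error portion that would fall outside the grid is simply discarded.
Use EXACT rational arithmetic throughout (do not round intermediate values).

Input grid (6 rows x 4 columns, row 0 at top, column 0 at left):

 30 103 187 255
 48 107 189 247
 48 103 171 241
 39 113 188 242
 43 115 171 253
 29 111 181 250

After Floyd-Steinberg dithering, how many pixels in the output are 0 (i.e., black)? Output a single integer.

(0,0): OLD=30 → NEW=0, ERR=30
(0,1): OLD=929/8 → NEW=0, ERR=929/8
(0,2): OLD=30439/128 → NEW=255, ERR=-2201/128
(0,3): OLD=506833/2048 → NEW=255, ERR=-15407/2048
(1,0): OLD=10131/128 → NEW=0, ERR=10131/128
(1,1): OLD=180805/1024 → NEW=255, ERR=-80315/1024
(1,2): OLD=5084265/32768 → NEW=255, ERR=-3271575/32768
(1,3): OLD=104802095/524288 → NEW=255, ERR=-28891345/524288
(2,0): OLD=950727/16384 → NEW=0, ERR=950727/16384
(2,1): OLD=47240253/524288 → NEW=0, ERR=47240253/524288
(2,2): OLD=171951553/1048576 → NEW=255, ERR=-95435327/1048576
(2,3): OLD=2981657917/16777216 → NEW=255, ERR=-1296532163/16777216
(3,0): OLD=620992791/8388608 → NEW=0, ERR=620992791/8388608
(3,1): OLD=21489097417/134217728 → NEW=255, ERR=-12736423223/134217728
(3,2): OLD=234470086839/2147483648 → NEW=0, ERR=234470086839/2147483648
(3,3): OLD=8931115158913/34359738368 → NEW=255, ERR=169381875073/34359738368
(4,0): OLD=103811950475/2147483648 → NEW=0, ERR=103811950475/2147483648
(4,1): OLD=2260762061409/17179869184 → NEW=255, ERR=-2120104580511/17179869184
(4,2): OLD=80332008274945/549755813888 → NEW=255, ERR=-59855724266495/549755813888
(4,3): OLD=1879996356989783/8796093022208 → NEW=255, ERR=-363007363673257/8796093022208
(5,0): OLD=5763623578843/274877906944 → NEW=0, ERR=5763623578843/274877906944
(5,1): OLD=564849009209245/8796093022208 → NEW=0, ERR=564849009209245/8796093022208
(5,2): OLD=702014214975565/4398046511104 → NEW=255, ERR=-419487645355955/4398046511104
(5,3): OLD=26538816647218425/140737488355328 → NEW=255, ERR=-9349242883390215/140737488355328
Output grid:
  Row 0: ..##  (2 black, running=2)
  Row 1: .###  (1 black, running=3)
  Row 2: ..##  (2 black, running=5)
  Row 3: .#.#  (2 black, running=7)
  Row 4: .###  (1 black, running=8)
  Row 5: ..##  (2 black, running=10)

Answer: 10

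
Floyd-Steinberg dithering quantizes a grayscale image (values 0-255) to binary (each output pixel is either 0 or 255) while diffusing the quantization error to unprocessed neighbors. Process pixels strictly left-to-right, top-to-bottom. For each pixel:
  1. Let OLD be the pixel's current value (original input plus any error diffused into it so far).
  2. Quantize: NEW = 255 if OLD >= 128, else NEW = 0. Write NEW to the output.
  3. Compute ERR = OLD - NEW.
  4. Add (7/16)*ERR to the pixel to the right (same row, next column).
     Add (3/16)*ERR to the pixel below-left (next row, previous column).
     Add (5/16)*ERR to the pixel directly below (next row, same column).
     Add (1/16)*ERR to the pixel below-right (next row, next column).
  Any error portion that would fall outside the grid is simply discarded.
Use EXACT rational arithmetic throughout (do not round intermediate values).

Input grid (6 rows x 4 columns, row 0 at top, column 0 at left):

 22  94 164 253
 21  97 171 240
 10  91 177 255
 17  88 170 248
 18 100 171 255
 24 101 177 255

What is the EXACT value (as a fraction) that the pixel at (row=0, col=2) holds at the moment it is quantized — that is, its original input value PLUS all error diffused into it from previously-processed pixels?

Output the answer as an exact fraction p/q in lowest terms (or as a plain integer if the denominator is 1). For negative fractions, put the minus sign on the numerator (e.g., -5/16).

(0,0): OLD=22 → NEW=0, ERR=22
(0,1): OLD=829/8 → NEW=0, ERR=829/8
(0,2): OLD=26795/128 → NEW=255, ERR=-5845/128
Target (0,2): original=164, with diffused error = 26795/128

Answer: 26795/128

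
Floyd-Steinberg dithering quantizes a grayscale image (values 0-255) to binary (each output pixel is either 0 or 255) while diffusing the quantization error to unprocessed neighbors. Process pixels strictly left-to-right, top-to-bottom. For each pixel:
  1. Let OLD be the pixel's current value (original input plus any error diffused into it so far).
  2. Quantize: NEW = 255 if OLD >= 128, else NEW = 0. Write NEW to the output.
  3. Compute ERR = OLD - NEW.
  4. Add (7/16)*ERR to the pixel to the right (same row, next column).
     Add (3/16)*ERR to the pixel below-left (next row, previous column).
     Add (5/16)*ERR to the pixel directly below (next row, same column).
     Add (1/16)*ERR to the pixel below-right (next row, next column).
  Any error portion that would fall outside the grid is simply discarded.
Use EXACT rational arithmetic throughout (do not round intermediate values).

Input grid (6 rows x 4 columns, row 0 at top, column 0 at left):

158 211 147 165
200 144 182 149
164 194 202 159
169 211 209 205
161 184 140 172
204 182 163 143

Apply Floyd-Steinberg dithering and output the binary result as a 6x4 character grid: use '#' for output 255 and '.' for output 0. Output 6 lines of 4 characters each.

Answer: ##.#
#.##
###.
.###
##.#
#.#.

Derivation:
(0,0): OLD=158 → NEW=255, ERR=-97
(0,1): OLD=2697/16 → NEW=255, ERR=-1383/16
(0,2): OLD=27951/256 → NEW=0, ERR=27951/256
(0,3): OLD=871497/4096 → NEW=255, ERR=-172983/4096
(1,0): OLD=39291/256 → NEW=255, ERR=-25989/256
(1,1): OLD=178141/2048 → NEW=0, ERR=178141/2048
(1,2): OLD=15784609/65536 → NEW=255, ERR=-927071/65536
(1,3): OLD=143065143/1048576 → NEW=255, ERR=-124321737/1048576
(2,0): OLD=4868815/32768 → NEW=255, ERR=-3487025/32768
(2,1): OLD=173673557/1048576 → NEW=255, ERR=-93713323/1048576
(2,2): OLD=297135209/2097152 → NEW=255, ERR=-237638551/2097152
(2,3): OLD=2398801189/33554432 → NEW=0, ERR=2398801189/33554432
(3,0): OLD=1996285535/16777216 → NEW=0, ERR=1996285535/16777216
(3,1): OLD=55628132097/268435456 → NEW=255, ERR=-12822909183/268435456
(3,2): OLD=689379745791/4294967296 → NEW=255, ERR=-405836914689/4294967296
(3,3): OLD=12295183336569/68719476736 → NEW=255, ERR=-5228283231111/68719476736
(4,0): OLD=812723849907/4294967296 → NEW=255, ERR=-282492810573/4294967296
(4,1): OLD=4467319831833/34359738368 → NEW=255, ERR=-4294413452007/34359738368
(4,2): OLD=42375371941241/1099511627776 → NEW=0, ERR=42375371941241/1099511627776
(4,3): OLD=2800326694578975/17592186044416 → NEW=255, ERR=-1685680746747105/17592186044416
(5,0): OLD=87967233254211/549755813888 → NEW=255, ERR=-52220499287229/549755813888
(5,1): OLD=1838392674058421/17592186044416 → NEW=0, ERR=1838392674058421/17592186044416
(5,2): OLD=1715106804683633/8796093022208 → NEW=255, ERR=-527896915979407/8796093022208
(5,3): OLD=25109967063236441/281474976710656 → NEW=0, ERR=25109967063236441/281474976710656
Row 0: ##.#
Row 1: #.##
Row 2: ###.
Row 3: .###
Row 4: ##.#
Row 5: #.#.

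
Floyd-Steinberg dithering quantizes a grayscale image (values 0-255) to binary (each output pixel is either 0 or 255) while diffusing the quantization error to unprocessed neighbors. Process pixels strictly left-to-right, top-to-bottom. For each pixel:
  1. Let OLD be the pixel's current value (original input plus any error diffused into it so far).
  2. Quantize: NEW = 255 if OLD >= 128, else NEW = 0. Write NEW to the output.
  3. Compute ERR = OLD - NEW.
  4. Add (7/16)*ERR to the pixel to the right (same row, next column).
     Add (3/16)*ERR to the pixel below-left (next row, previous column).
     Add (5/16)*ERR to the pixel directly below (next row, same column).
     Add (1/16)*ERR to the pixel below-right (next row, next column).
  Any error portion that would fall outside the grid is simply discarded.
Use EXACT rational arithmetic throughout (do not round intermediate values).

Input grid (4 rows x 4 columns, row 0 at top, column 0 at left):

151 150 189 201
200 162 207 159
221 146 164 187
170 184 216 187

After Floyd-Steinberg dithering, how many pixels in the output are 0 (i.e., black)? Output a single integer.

(0,0): OLD=151 → NEW=255, ERR=-104
(0,1): OLD=209/2 → NEW=0, ERR=209/2
(0,2): OLD=7511/32 → NEW=255, ERR=-649/32
(0,3): OLD=98369/512 → NEW=255, ERR=-32191/512
(1,0): OLD=5987/32 → NEW=255, ERR=-2173/32
(1,1): OLD=39589/256 → NEW=255, ERR=-25691/256
(1,2): OLD=1241081/8192 → NEW=255, ERR=-847879/8192
(1,3): OLD=12163871/131072 → NEW=0, ERR=12163871/131072
(2,0): OLD=741223/4096 → NEW=255, ERR=-303257/4096
(2,1): OLD=7680429/131072 → NEW=0, ERR=7680429/131072
(2,2): OLD=44150429/262144 → NEW=255, ERR=-22696291/262144
(2,3): OLD=719967393/4194304 → NEW=255, ERR=-349580127/4194304
(3,0): OLD=331036007/2097152 → NEW=255, ERR=-203737753/2097152
(3,1): OLD=4662306969/33554432 → NEW=255, ERR=-3894073191/33554432
(3,2): OLD=67756245191/536870912 → NEW=0, ERR=67756245191/536870912
(3,3): OLD=1810398199793/8589934592 → NEW=255, ERR=-380035121167/8589934592
Output grid:
  Row 0: #.##  (1 black, running=1)
  Row 1: ###.  (1 black, running=2)
  Row 2: #.##  (1 black, running=3)
  Row 3: ##.#  (1 black, running=4)

Answer: 4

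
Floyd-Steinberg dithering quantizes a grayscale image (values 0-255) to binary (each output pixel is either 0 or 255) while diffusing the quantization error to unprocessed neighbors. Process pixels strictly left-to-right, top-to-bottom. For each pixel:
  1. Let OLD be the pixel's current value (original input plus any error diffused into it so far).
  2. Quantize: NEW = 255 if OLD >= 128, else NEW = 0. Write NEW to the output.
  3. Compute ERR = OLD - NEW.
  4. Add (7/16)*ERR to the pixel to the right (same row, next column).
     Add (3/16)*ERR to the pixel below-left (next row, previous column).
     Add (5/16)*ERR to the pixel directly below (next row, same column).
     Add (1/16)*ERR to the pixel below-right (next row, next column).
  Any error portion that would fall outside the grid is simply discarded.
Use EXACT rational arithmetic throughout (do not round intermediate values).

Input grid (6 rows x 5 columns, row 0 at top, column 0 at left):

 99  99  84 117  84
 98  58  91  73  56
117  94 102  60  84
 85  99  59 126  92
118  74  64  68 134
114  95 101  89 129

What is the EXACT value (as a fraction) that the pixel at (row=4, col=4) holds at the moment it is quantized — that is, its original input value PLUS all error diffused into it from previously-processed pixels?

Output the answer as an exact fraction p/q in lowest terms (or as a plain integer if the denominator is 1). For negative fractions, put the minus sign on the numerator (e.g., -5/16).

Answer: 46892341972736955/281474976710656

Derivation:
(0,0): OLD=99 → NEW=0, ERR=99
(0,1): OLD=2277/16 → NEW=255, ERR=-1803/16
(0,2): OLD=8883/256 → NEW=0, ERR=8883/256
(0,3): OLD=541413/4096 → NEW=255, ERR=-503067/4096
(0,4): OLD=1983555/65536 → NEW=0, ERR=1983555/65536
(1,0): OLD=27599/256 → NEW=0, ERR=27599/256
(1,1): OLD=169257/2048 → NEW=0, ERR=169257/2048
(1,2): OLD=7073245/65536 → NEW=0, ERR=7073245/65536
(1,3): OLD=23509529/262144 → NEW=0, ERR=23509529/262144
(1,4): OLD=406922539/4194304 → NEW=0, ERR=406922539/4194304
(2,0): OLD=5445587/32768 → NEW=255, ERR=-2910253/32768
(2,1): OLD=113188801/1048576 → NEW=0, ERR=113188801/1048576
(2,2): OLD=3438231171/16777216 → NEW=255, ERR=-839958909/16777216
(2,3): OLD=24443285465/268435456 → NEW=0, ERR=24443285465/268435456
(2,4): OLD=686169221295/4294967296 → NEW=255, ERR=-409047439185/4294967296
(3,0): OLD=1299989283/16777216 → NEW=0, ERR=1299989283/16777216
(3,1): OLD=20360106471/134217728 → NEW=255, ERR=-13865414169/134217728
(3,2): OLD=94396748829/4294967296 → NEW=0, ERR=94396748829/4294967296
(3,3): OLD=1229090293685/8589934592 → NEW=255, ERR=-961343027275/8589934592
(3,4): OLD=2606693271529/137438953472 → NEW=0, ERR=2606693271529/137438953472
(4,0): OLD=263806399277/2147483648 → NEW=0, ERR=263806399277/2147483648
(4,1): OLD=7176052104237/68719476736 → NEW=0, ERR=7176052104237/68719476736
(4,2): OLD=97981524104515/1099511627776 → NEW=0, ERR=97981524104515/1099511627776
(4,3): OLD=1353605988512813/17592186044416 → NEW=0, ERR=1353605988512813/17592186044416
(4,4): OLD=46892341972736955/281474976710656 → NEW=255, ERR=-24883777088480325/281474976710656
Target (4,4): original=134, with diffused error = 46892341972736955/281474976710656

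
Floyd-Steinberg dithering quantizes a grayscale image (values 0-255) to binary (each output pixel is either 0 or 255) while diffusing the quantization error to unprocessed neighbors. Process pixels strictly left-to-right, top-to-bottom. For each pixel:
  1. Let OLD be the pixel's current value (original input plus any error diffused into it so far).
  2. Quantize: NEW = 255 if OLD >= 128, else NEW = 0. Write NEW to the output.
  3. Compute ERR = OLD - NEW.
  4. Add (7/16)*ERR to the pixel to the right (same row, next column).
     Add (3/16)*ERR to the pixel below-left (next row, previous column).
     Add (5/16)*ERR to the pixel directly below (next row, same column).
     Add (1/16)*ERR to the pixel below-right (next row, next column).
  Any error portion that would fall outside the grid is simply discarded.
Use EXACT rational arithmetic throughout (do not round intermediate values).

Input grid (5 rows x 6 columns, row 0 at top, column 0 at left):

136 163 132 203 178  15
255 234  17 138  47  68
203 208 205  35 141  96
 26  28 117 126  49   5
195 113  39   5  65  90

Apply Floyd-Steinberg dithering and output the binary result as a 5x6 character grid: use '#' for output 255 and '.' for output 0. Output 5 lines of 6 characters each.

(0,0): OLD=136 → NEW=255, ERR=-119
(0,1): OLD=1775/16 → NEW=0, ERR=1775/16
(0,2): OLD=46217/256 → NEW=255, ERR=-19063/256
(0,3): OLD=698047/4096 → NEW=255, ERR=-346433/4096
(0,4): OLD=9240377/65536 → NEW=255, ERR=-7471303/65536
(0,5): OLD=-36570481/1048576 → NEW=0, ERR=-36570481/1048576
(1,0): OLD=61085/256 → NEW=255, ERR=-4195/256
(1,1): OLD=491723/2048 → NEW=255, ERR=-30517/2048
(1,2): OLD=-1423065/65536 → NEW=0, ERR=-1423065/65536
(1,3): OLD=19933339/262144 → NEW=0, ERR=19933339/262144
(1,4): OLD=550560113/16777216 → NEW=0, ERR=550560113/16777216
(1,5): OLD=17269239751/268435456 → NEW=0, ERR=17269239751/268435456
(2,0): OLD=6392553/32768 → NEW=255, ERR=-1963287/32768
(2,1): OLD=180391955/1048576 → NEW=255, ERR=-86994925/1048576
(2,2): OLD=2940094969/16777216 → NEW=255, ERR=-1338095111/16777216
(2,3): OLD=3847309681/134217728 → NEW=0, ERR=3847309681/134217728
(2,4): OLD=775716991699/4294967296 → NEW=255, ERR=-319499668781/4294967296
(2,5): OLD=5883054654197/68719476736 → NEW=0, ERR=5883054654197/68719476736
(3,0): OLD=-138903079/16777216 → NEW=0, ERR=-138903079/16777216
(3,1): OLD=-2717605531/134217728 → NEW=0, ERR=-2717605531/134217728
(3,2): OLD=89557561151/1073741824 → NEW=0, ERR=89557561151/1073741824
(3,3): OLD=10480783975165/68719476736 → NEW=255, ERR=-7042682592515/68719476736
(3,4): OLD=-681847684899/549755813888 → NEW=0, ERR=-681847684899/549755813888
(3,5): OLD=233633759880659/8796093022208 → NEW=0, ERR=233633759880659/8796093022208
(4,0): OLD=405050371607/2147483648 → NEW=255, ERR=-142557958633/2147483648
(4,1): OLD=3186902055467/34359738368 → NEW=0, ERR=3186902055467/34359738368
(4,2): OLD=93636540018705/1099511627776 → NEW=0, ERR=93636540018705/1099511627776
(4,3): OLD=267617959461045/17592186044416 → NEW=0, ERR=267617959461045/17592186044416
(4,4): OLD=19658979388436229/281474976710656 → NEW=0, ERR=19658979388436229/281474976710656
(4,5): OLD=579969117748635395/4503599627370496 → NEW=255, ERR=-568448787230841085/4503599627370496
Row 0: #.###.
Row 1: ##....
Row 2: ###.#.
Row 3: ...#..
Row 4: #....#

Answer: #.###.
##....
###.#.
...#..
#....#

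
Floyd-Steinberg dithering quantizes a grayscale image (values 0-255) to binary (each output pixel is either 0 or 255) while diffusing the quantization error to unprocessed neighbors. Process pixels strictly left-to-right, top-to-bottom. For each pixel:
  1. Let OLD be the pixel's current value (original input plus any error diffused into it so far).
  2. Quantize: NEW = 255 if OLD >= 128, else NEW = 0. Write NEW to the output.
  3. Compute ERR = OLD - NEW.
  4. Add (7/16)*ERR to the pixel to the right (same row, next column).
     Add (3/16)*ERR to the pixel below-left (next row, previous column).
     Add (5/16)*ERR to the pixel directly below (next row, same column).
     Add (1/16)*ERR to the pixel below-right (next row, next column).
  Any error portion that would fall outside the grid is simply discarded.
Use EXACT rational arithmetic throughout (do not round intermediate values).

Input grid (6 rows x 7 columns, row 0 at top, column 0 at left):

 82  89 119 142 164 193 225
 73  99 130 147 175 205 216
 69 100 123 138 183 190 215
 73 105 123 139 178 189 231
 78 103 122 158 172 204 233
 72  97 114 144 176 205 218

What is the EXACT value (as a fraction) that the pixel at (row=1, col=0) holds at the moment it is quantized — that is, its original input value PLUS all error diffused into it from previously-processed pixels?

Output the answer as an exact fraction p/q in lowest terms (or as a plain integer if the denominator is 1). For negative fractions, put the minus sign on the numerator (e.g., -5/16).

Answer: 15621/128

Derivation:
(0,0): OLD=82 → NEW=0, ERR=82
(0,1): OLD=999/8 → NEW=0, ERR=999/8
(0,2): OLD=22225/128 → NEW=255, ERR=-10415/128
(0,3): OLD=217911/2048 → NEW=0, ERR=217911/2048
(0,4): OLD=6899329/32768 → NEW=255, ERR=-1456511/32768
(0,5): OLD=90992007/524288 → NEW=255, ERR=-42701433/524288
(0,6): OLD=1588526769/8388608 → NEW=255, ERR=-550568271/8388608
(1,0): OLD=15621/128 → NEW=0, ERR=15621/128
Target (1,0): original=73, with diffused error = 15621/128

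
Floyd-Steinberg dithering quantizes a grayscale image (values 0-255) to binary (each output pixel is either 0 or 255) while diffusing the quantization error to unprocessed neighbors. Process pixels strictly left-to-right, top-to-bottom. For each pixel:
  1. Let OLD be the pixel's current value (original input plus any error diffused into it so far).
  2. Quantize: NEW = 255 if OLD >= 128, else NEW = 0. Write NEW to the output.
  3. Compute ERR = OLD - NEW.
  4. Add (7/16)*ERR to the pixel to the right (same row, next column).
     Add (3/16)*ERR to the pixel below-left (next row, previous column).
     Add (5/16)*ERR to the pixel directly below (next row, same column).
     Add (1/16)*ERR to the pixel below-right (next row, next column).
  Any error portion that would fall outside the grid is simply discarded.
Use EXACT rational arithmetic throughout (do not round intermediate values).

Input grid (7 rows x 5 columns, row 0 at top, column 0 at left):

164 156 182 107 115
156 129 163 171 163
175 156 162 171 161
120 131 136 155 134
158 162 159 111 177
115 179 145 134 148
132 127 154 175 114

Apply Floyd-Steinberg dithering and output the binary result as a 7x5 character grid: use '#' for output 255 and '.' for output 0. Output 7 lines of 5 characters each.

Answer: #.#.#
#.##.
##.##
.#.#.
#.#.#
.##.#
#.##.

Derivation:
(0,0): OLD=164 → NEW=255, ERR=-91
(0,1): OLD=1859/16 → NEW=0, ERR=1859/16
(0,2): OLD=59605/256 → NEW=255, ERR=-5675/256
(0,3): OLD=398547/4096 → NEW=0, ERR=398547/4096
(0,4): OLD=10326469/65536 → NEW=255, ERR=-6385211/65536
(1,0): OLD=38233/256 → NEW=255, ERR=-27047/256
(1,1): OLD=223727/2048 → NEW=0, ERR=223727/2048
(1,2): OLD=15032091/65536 → NEW=255, ERR=-1679589/65536
(1,3): OLD=44706175/262144 → NEW=255, ERR=-22140545/262144
(1,4): OLD=426490525/4194304 → NEW=0, ERR=426490525/4194304
(2,0): OLD=5323701/32768 → NEW=255, ERR=-3032139/32768
(2,1): OLD=144961431/1048576 → NEW=255, ERR=-122425449/1048576
(2,2): OLD=1575425413/16777216 → NEW=0, ERR=1575425413/16777216
(2,3): OLD=54533377983/268435456 → NEW=255, ERR=-13917663297/268435456
(2,4): OLD=707871141497/4294967296 → NEW=255, ERR=-387345518983/4294967296
(3,0): OLD=1160847333/16777216 → NEW=0, ERR=1160847333/16777216
(3,1): OLD=18335380609/134217728 → NEW=255, ERR=-15890140031/134217728
(3,2): OLD=414593720027/4294967296 → NEW=0, ERR=414593720027/4294967296
(3,3): OLD=1460191777411/8589934592 → NEW=255, ERR=-730241543549/8589934592
(3,4): OLD=8986308545071/137438953472 → NEW=0, ERR=8986308545071/137438953472
(4,0): OLD=338065889611/2147483648 → NEW=255, ERR=-209542440629/2147483648
(4,1): OLD=7197496734795/68719476736 → NEW=0, ERR=7197496734795/68719476736
(4,2): OLD=232710774821061/1099511627776 → NEW=255, ERR=-47664690261819/1099511627776
(4,3): OLD=1473532628634699/17592186044416 → NEW=0, ERR=1473532628634699/17592186044416
(4,4): OLD=64391502065886093/281474976710656 → NEW=255, ERR=-7384616995331187/281474976710656
(5,0): OLD=114509536897985/1099511627776 → NEW=0, ERR=114509536897985/1099511627776
(5,1): OLD=2138043999316227/8796093022208 → NEW=255, ERR=-104959721346813/8796093022208
(5,2): OLD=41794417353255835/281474976710656 → NEW=255, ERR=-29981701707961445/281474976710656
(5,3): OLD=119284259177418261/1125899906842624 → NEW=0, ERR=119284259177418261/1125899906842624
(5,4): OLD=3447734541971258455/18014398509481984 → NEW=255, ERR=-1145937077946647465/18014398509481984
(6,0): OLD=22842850774782257/140737488355328 → NEW=255, ERR=-13045208755826383/140737488355328
(6,1): OLD=311900011000993375/4503599627370496 → NEW=0, ERR=311900011000993375/4503599627370496
(6,2): OLD=12259305155010391045/72057594037927936 → NEW=255, ERR=-6115381324661232635/72057594037927936
(6,3): OLD=175697996397745536375/1152921504606846976 → NEW=255, ERR=-118296987277000442505/1152921504606846976
(6,4): OLD=1030297129918634897153/18446744073709551616 → NEW=0, ERR=1030297129918634897153/18446744073709551616
Row 0: #.#.#
Row 1: #.##.
Row 2: ##.##
Row 3: .#.#.
Row 4: #.#.#
Row 5: .##.#
Row 6: #.##.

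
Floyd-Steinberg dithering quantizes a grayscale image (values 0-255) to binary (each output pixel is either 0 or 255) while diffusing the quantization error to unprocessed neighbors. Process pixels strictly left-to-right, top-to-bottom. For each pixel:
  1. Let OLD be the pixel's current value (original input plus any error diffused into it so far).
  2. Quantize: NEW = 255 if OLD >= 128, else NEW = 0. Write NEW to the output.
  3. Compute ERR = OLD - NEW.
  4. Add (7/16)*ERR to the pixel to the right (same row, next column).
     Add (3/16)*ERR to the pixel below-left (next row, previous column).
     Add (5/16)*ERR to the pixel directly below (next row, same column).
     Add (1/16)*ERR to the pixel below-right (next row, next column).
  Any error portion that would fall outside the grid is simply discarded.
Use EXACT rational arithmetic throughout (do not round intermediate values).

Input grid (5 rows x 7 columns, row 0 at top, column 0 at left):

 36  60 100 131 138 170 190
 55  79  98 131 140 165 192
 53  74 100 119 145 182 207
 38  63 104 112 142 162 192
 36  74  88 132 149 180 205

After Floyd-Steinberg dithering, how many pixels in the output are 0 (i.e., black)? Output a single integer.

(0,0): OLD=36 → NEW=0, ERR=36
(0,1): OLD=303/4 → NEW=0, ERR=303/4
(0,2): OLD=8521/64 → NEW=255, ERR=-7799/64
(0,3): OLD=79551/1024 → NEW=0, ERR=79551/1024
(0,4): OLD=2817849/16384 → NEW=255, ERR=-1360071/16384
(0,5): OLD=35043983/262144 → NEW=255, ERR=-31802737/262144
(0,6): OLD=574298601/4194304 → NEW=255, ERR=-495248919/4194304
(1,0): OLD=5149/64 → NEW=0, ERR=5149/64
(1,1): OLD=60043/512 → NEW=0, ERR=60043/512
(1,2): OLD=2138535/16384 → NEW=255, ERR=-2039385/16384
(1,3): OLD=5088123/65536 → NEW=0, ERR=5088123/65536
(1,4): OLD=545821169/4194304 → NEW=255, ERR=-523726351/4194304
(1,5): OLD=1514367105/33554432 → NEW=0, ERR=1514367105/33554432
(1,6): OLD=89799077743/536870912 → NEW=255, ERR=-47103004817/536870912
(2,0): OLD=820265/8192 → NEW=0, ERR=820265/8192
(2,1): OLD=35689235/262144 → NEW=255, ERR=-31157485/262144
(2,2): OLD=129976697/4194304 → NEW=0, ERR=129976697/4194304
(2,3): OLD=4215364721/33554432 → NEW=0, ERR=4215364721/33554432
(2,4): OLD=46776500769/268435456 → NEW=255, ERR=-21674540511/268435456
(2,5): OLD=1172727909611/8589934592 → NEW=255, ERR=-1017705411349/8589934592
(2,6): OLD=17945363082781/137438953472 → NEW=255, ERR=-17101570052579/137438953472
(3,0): OLD=197153497/4194304 → NEW=0, ERR=197153497/4194304
(3,1): OLD=1962619941/33554432 → NEW=0, ERR=1962619941/33554432
(3,2): OLD=41714959199/268435456 → NEW=255, ERR=-26736082081/268435456
(3,3): OLD=101448309625/1073741824 → NEW=0, ERR=101448309625/1073741824
(3,4): OLD=19755527384793/137438953472 → NEW=255, ERR=-15291405750567/137438953472
(3,5): OLD=52691709669083/1099511627776 → NEW=0, ERR=52691709669083/1099511627776
(3,6): OLD=2932212593455621/17592186044416 → NEW=255, ERR=-1553794847870459/17592186044416
(4,0): OLD=33101352535/536870912 → NEW=0, ERR=33101352535/536870912
(4,1): OLD=889193377963/8589934592 → NEW=0, ERR=889193377963/8589934592
(4,2): OLD=16978398554213/137438953472 → NEW=0, ERR=16978398554213/137438953472
(4,3): OLD=207241843247591/1099511627776 → NEW=255, ERR=-73133621835289/1099511627776
(4,4): OLD=879801167905765/8796093022208 → NEW=0, ERR=879801167905765/8796093022208
(4,5): OLD=60579364452441477/281474976710656 → NEW=255, ERR=-11196754608775803/281474976710656
(4,6): OLD=734046131195169587/4503599627370496 → NEW=255, ERR=-414371773784306893/4503599627370496
Output grid:
  Row 0: ..#.###  (3 black, running=3)
  Row 1: ..#.#.#  (4 black, running=7)
  Row 2: .#..###  (3 black, running=10)
  Row 3: ..#.#.#  (4 black, running=14)
  Row 4: ...#.##  (4 black, running=18)

Answer: 18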